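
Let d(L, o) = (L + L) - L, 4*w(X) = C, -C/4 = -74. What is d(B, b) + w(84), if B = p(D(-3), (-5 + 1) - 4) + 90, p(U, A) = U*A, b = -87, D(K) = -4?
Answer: 196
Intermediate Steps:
C = 296 (C = -4*(-74) = 296)
w(X) = 74 (w(X) = (¼)*296 = 74)
p(U, A) = A*U
B = 122 (B = ((-5 + 1) - 4)*(-4) + 90 = (-4 - 4)*(-4) + 90 = -8*(-4) + 90 = 32 + 90 = 122)
d(L, o) = L (d(L, o) = 2*L - L = L)
d(B, b) + w(84) = 122 + 74 = 196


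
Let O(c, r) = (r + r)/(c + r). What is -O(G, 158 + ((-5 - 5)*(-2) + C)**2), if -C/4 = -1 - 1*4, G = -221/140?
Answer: -492240/245899 ≈ -2.0018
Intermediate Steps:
G = -221/140 (G = -221*1/140 = -221/140 ≈ -1.5786)
C = 20 (C = -4*(-1 - 1*4) = -4*(-1 - 4) = -4*(-5) = 20)
O(c, r) = 2*r/(c + r) (O(c, r) = (2*r)/(c + r) = 2*r/(c + r))
-O(G, 158 + ((-5 - 5)*(-2) + C)**2) = -2*(158 + ((-5 - 5)*(-2) + 20)**2)/(-221/140 + (158 + ((-5 - 5)*(-2) + 20)**2)) = -2*(158 + (-10*(-2) + 20)**2)/(-221/140 + (158 + (-10*(-2) + 20)**2)) = -2*(158 + (20 + 20)**2)/(-221/140 + (158 + (20 + 20)**2)) = -2*(158 + 40**2)/(-221/140 + (158 + 40**2)) = -2*(158 + 1600)/(-221/140 + (158 + 1600)) = -2*1758/(-221/140 + 1758) = -2*1758/245899/140 = -2*1758*140/245899 = -1*492240/245899 = -492240/245899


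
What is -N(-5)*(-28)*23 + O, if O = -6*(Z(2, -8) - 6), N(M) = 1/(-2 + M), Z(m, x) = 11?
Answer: -122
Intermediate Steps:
O = -30 (O = -6*(11 - 6) = -6*5 = -30)
-N(-5)*(-28)*23 + O = --28/(-2 - 5)*23 - 30 = --28/(-7)*23 - 30 = -(-1/7*(-28))*23 - 30 = -4*23 - 30 = -1*92 - 30 = -92 - 30 = -122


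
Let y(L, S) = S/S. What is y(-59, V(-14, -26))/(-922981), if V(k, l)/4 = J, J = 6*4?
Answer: -1/922981 ≈ -1.0834e-6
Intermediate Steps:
J = 24
V(k, l) = 96 (V(k, l) = 4*24 = 96)
y(L, S) = 1
y(-59, V(-14, -26))/(-922981) = 1/(-922981) = 1*(-1/922981) = -1/922981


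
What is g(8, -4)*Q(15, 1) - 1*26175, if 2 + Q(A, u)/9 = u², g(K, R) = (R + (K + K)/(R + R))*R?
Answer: -26391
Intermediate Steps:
g(K, R) = R*(R + K/R) (g(K, R) = (R + (2*K)/((2*R)))*R = (R + (2*K)*(1/(2*R)))*R = (R + K/R)*R = R*(R + K/R))
Q(A, u) = -18 + 9*u²
g(8, -4)*Q(15, 1) - 1*26175 = (8 + (-4)²)*(-18 + 9*1²) - 1*26175 = (8 + 16)*(-18 + 9*1) - 26175 = 24*(-18 + 9) - 26175 = 24*(-9) - 26175 = -216 - 26175 = -26391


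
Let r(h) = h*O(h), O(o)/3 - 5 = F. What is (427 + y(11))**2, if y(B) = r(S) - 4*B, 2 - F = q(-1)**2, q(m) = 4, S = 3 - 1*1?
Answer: 108241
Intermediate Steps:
S = 2 (S = 3 - 1 = 2)
F = -14 (F = 2 - 1*4**2 = 2 - 1*16 = 2 - 16 = -14)
O(o) = -27 (O(o) = 15 + 3*(-14) = 15 - 42 = -27)
r(h) = -27*h (r(h) = h*(-27) = -27*h)
y(B) = -54 - 4*B (y(B) = -27*2 - 4*B = -54 - 4*B)
(427 + y(11))**2 = (427 + (-54 - 4*11))**2 = (427 + (-54 - 44))**2 = (427 - 98)**2 = 329**2 = 108241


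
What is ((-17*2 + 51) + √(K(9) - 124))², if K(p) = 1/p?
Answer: (51 + I*√1115)²/9 ≈ 165.11 + 378.44*I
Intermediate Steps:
((-17*2 + 51) + √(K(9) - 124))² = ((-17*2 + 51) + √(1/9 - 124))² = ((-34 + 51) + √(⅑ - 124))² = (17 + √(-1115/9))² = (17 + I*√1115/3)²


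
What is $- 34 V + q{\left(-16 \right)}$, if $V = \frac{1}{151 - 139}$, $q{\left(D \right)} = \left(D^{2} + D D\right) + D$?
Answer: $\frac{2959}{6} \approx 493.17$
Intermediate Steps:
$q{\left(D \right)} = D + 2 D^{2}$ ($q{\left(D \right)} = \left(D^{2} + D^{2}\right) + D = 2 D^{2} + D = D + 2 D^{2}$)
$V = \frac{1}{12} \approx 0.083333$
$- 34 V + q{\left(-16 \right)} = \left(-34\right) \frac{1}{12} - 16 \left(1 + 2 \left(-16\right)\right) = - \frac{17}{6} - 16 \left(1 - 32\right) = - \frac{17}{6} - -496 = - \frac{17}{6} + 496 = \frac{2959}{6}$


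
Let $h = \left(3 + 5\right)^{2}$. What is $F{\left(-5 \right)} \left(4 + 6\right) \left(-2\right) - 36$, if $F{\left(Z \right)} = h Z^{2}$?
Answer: $-32036$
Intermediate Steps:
$h = 64$ ($h = 8^{2} = 64$)
$F{\left(Z \right)} = 64 Z^{2}$
$F{\left(-5 \right)} \left(4 + 6\right) \left(-2\right) - 36 = 64 \left(-5\right)^{2} \left(4 + 6\right) \left(-2\right) - 36 = 64 \cdot 25 \cdot 10 \left(-2\right) - 36 = 1600 \left(-20\right) - 36 = -32000 - 36 = -32036$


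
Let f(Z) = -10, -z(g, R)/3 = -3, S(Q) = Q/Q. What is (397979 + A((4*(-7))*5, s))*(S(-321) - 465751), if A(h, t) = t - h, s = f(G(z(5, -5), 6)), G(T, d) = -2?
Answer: -185419266750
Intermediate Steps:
S(Q) = 1
z(g, R) = 9 (z(g, R) = -3*(-3) = 9)
s = -10
(397979 + A((4*(-7))*5, s))*(S(-321) - 465751) = (397979 + (-10 - 4*(-7)*5))*(1 - 465751) = (397979 + (-10 - (-28)*5))*(-465750) = (397979 + (-10 - 1*(-140)))*(-465750) = (397979 + (-10 + 140))*(-465750) = (397979 + 130)*(-465750) = 398109*(-465750) = -185419266750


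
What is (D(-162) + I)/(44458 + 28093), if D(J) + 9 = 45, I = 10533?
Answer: 10569/72551 ≈ 0.14568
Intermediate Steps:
D(J) = 36 (D(J) = -9 + 45 = 36)
(D(-162) + I)/(44458 + 28093) = (36 + 10533)/(44458 + 28093) = 10569/72551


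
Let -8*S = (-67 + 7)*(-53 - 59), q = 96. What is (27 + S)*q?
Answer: -78048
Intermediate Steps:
S = -840 (S = -(-67 + 7)*(-53 - 59)/8 = -(-15)*(-112)/2 = -⅛*6720 = -840)
(27 + S)*q = (27 - 840)*96 = -813*96 = -78048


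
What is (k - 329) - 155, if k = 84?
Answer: -400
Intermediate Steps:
(k - 329) - 155 = (84 - 329) - 155 = -245 - 155 = -400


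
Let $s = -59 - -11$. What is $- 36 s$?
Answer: $1728$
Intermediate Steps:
$s = -48$ ($s = -59 + 11 = -48$)
$- 36 s = \left(-36\right) \left(-48\right) = 1728$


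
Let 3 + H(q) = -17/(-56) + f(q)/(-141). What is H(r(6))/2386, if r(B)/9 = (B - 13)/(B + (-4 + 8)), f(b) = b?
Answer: -34897/31399760 ≈ -0.0011114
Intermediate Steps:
r(B) = 9*(-13 + B)/(4 + B) (r(B) = 9*((B - 13)/(B + (-4 + 8))) = 9*((-13 + B)/(B + 4)) = 9*((-13 + B)/(4 + B)) = 9*(-13 + B)/(4 + B))
H(q) = -151/56 - q/141 (H(q) = -3 + (-17/(-56) + q/(-141)) = -3 + (-17*(-1/56) + q*(-1/141)) = -3 + (17/56 - q/141) = -151/56 - q/141)
H(r(6))/2386 = (-151/56 - 3*(-13 + 6)/(47*(4 + 6)))/2386 = (-151/56 - 3*(-7)/(47*10))*(1/2386) = (-151/56 - 1/141*(-63/10))*(1/2386) = (-151/56 + 21/470)*(1/2386) = -34897/13160*1/2386 = -34897/31399760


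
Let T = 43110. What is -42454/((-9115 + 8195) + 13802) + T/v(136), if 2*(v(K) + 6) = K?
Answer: 138177718/199671 ≈ 692.03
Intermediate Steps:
v(K) = -6 + K/2
-42454/((-9115 + 8195) + 13802) + T/v(136) = -42454/((-9115 + 8195) + 13802) + 43110/(-6 + (1/2)*136) = -42454/(-920 + 13802) + 43110/(-6 + 68) = -42454/12882 + 43110/62 = -42454*1/12882 + 43110*(1/62) = -21227/6441 + 21555/31 = 138177718/199671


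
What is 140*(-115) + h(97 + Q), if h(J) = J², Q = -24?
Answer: -10771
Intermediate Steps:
140*(-115) + h(97 + Q) = 140*(-115) + (97 - 24)² = -16100 + 73² = -16100 + 5329 = -10771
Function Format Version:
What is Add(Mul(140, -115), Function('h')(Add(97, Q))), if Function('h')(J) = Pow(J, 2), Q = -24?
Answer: -10771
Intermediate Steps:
Add(Mul(140, -115), Function('h')(Add(97, Q))) = Add(Mul(140, -115), Pow(Add(97, -24), 2)) = Add(-16100, Pow(73, 2)) = Add(-16100, 5329) = -10771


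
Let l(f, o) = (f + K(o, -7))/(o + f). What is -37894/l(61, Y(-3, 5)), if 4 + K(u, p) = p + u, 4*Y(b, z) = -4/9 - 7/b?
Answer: -83859422/1817 ≈ -46153.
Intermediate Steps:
Y(b, z) = -⅑ - 7/(4*b) (Y(b, z) = (-4/9 - 7/b)/4 = -⅑ - 7/(4*b))
K(u, p) = -4 + p + u (K(u, p) = -4 + (p + u) = -4 + p + u)
l(f, o) = (-11 + f + o)/(f + o) (l(f, o) = (f + (-4 - 7 + o))/(o + f) = (f + (-11 + o))/(f + o) = (-11 + f + o)/(f + o))
-37894/l(61, Y(-3, 5)) = -37894*(61 + (1/36)*(-63 - 4*(-3))/(-3))/(-11 + 61 + (1/36)*(-63 - 4*(-3))/(-3)) = -37894*(61 + (1/36)*(-⅓)*(-63 + 12))/(-11 + 61 + (1/36)*(-⅓)*(-63 + 12)) = -37894*(61 + (1/36)*(-⅓)*(-51))/(-11 + 61 + (1/36)*(-⅓)*(-51)) = -37894*(61 + 17/36)/(-11 + 61 + 17/36) = -37894/((1817/36)/(2213/36)) = -37894/((36/2213)*(1817/36)) = -37894/1817/2213 = -37894*2213/1817 = -83859422/1817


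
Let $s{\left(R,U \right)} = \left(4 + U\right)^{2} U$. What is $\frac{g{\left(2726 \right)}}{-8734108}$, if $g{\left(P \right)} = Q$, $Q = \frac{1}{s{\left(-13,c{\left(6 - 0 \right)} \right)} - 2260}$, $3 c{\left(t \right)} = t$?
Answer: $\frac{1}{19110228304} \approx 5.2328 \cdot 10^{-11}$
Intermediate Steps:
$c{\left(t \right)} = \frac{t}{3}$
$s{\left(R,U \right)} = U \left(4 + U\right)^{2}$
$Q = - \frac{1}{2188}$ ($Q = \frac{1}{\frac{6 - 0}{3} \left(4 + \frac{6 - 0}{3}\right)^{2} - 2260} = \frac{1}{\frac{6 + 0}{3} \left(4 + \frac{6 + 0}{3}\right)^{2} - 2260} = \frac{1}{\frac{1}{3} \cdot 6 \left(4 + \frac{1}{3} \cdot 6\right)^{2} - 2260} = \frac{1}{2 \left(4 + 2\right)^{2} - 2260} = \frac{1}{2 \cdot 6^{2} - 2260} = \frac{1}{2 \cdot 36 - 2260} = \frac{1}{72 - 2260} = \frac{1}{-2188} = - \frac{1}{2188} \approx -0.00045704$)
$g{\left(P \right)} = - \frac{1}{2188}$
$\frac{g{\left(2726 \right)}}{-8734108} = - \frac{1}{2188 \left(-8734108\right)} = \left(- \frac{1}{2188}\right) \left(- \frac{1}{8734108}\right) = \frac{1}{19110228304}$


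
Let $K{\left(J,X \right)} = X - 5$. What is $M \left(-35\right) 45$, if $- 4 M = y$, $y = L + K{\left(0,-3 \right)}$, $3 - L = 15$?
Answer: $-7875$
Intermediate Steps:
$L = -12$ ($L = 3 - 15 = -12$)
$K{\left(J,X \right)} = -5 + X$ ($K{\left(J,X \right)} = X - 5 = -5 + X$)
$y = -20$ ($y = -12 - 8 = -20$)
$M = 5$ ($M = \left(- \frac{1}{4}\right) \left(-20\right) = 5$)
$M \left(-35\right) 45 = 5 \left(-35\right) 45 = \left(-175\right) 45 = -7875$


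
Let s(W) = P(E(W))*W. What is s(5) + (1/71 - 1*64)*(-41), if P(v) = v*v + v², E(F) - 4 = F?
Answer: 243773/71 ≈ 3433.4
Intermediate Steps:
E(F) = 4 + F
P(v) = 2*v² (P(v) = v² + v² = 2*v²)
s(W) = 2*W*(4 + W)² (s(W) = (2*(4 + W)²)*W = 2*W*(4 + W)²)
s(5) + (1/71 - 1*64)*(-41) = 2*5*(4 + 5)² + (1/71 - 1*64)*(-41) = 2*5*9² + (1/71 - 64)*(-41) = 2*5*81 - 4543/71*(-41) = 810 + 186263/71 = 243773/71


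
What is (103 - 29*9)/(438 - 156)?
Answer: -79/141 ≈ -0.56028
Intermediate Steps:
(103 - 29*9)/(438 - 156) = (103 - 261)/282 = -158*1/282 = -79/141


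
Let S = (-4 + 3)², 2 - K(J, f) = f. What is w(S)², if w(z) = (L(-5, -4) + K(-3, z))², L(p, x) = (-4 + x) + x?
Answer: 14641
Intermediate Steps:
K(J, f) = 2 - f
L(p, x) = -4 + 2*x
S = 1 (S = (-1)² = 1)
w(z) = (-10 - z)² (w(z) = ((-4 + 2*(-4)) + (2 - z))² = ((-4 - 8) + (2 - z))² = (-12 + (2 - z))² = (-10 - z)²)
w(S)² = ((10 + 1)²)² = (11²)² = 121² = 14641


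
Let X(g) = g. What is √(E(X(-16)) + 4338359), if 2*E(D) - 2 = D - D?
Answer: 18*√13390 ≈ 2082.9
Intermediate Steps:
E(D) = 1 (E(D) = 1 + (D - D)/2 = 1 + (½)*0 = 1 + 0 = 1)
√(E(X(-16)) + 4338359) = √(1 + 4338359) = √4338360 = 18*√13390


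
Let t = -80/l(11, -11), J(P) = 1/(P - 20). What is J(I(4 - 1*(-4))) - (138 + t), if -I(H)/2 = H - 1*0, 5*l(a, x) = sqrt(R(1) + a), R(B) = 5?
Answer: -1369/36 ≈ -38.028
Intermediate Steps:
l(a, x) = sqrt(5 + a)/5
I(H) = -2*H (I(H) = -2*(H - 1*0) = -2*(H + 0) = -2*H)
J(P) = 1/(-20 + P)
t = -100 (t = -80*5/sqrt(5 + 11) = -80/(sqrt(16)/5) = -80/((1/5)*4) = -80/4/5 = -80*5/4 = -100)
J(I(4 - 1*(-4))) - (138 + t) = 1/(-20 - 2*(4 - 1*(-4))) - (138 - 100) = 1/(-20 - 2*(4 + 4)) - 1*38 = 1/(-20 - 2*8) - 38 = 1/(-20 - 16) - 38 = 1/(-36) - 38 = -1/36 - 38 = -1369/36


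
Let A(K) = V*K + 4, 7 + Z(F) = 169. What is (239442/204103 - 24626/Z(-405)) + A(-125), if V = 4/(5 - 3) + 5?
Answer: -16893396190/16532343 ≈ -1021.8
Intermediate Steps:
Z(F) = 162 (Z(F) = -7 + 169 = 162)
V = 7 (V = 4/2 + 5 = (1/2)*4 + 5 = 2 + 5 = 7)
A(K) = 4 + 7*K (A(K) = 7*K + 4 = 4 + 7*K)
(239442/204103 - 24626/Z(-405)) + A(-125) = (239442/204103 - 24626/162) + (4 + 7*(-125)) = (239442*(1/204103) - 24626*1/162) + (4 - 875) = (239442/204103 - 12313/81) - 871 = -2493725437/16532343 - 871 = -16893396190/16532343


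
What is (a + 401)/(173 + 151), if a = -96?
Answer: 305/324 ≈ 0.94136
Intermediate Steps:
a = -96 (a = -32*3 = -96)
(a + 401)/(173 + 151) = (-96 + 401)/(173 + 151) = 305/324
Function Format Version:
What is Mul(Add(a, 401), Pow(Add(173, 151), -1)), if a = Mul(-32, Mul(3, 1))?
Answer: Rational(305, 324) ≈ 0.94136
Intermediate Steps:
a = -96 (a = Mul(-32, 3) = -96)
Mul(Add(a, 401), Pow(Add(173, 151), -1)) = Mul(Add(-96, 401), Pow(Add(173, 151), -1)) = Mul(305, Pow(324, -1)) = Mul(305, Rational(1, 324)) = Rational(305, 324)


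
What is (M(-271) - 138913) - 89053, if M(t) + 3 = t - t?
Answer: -227969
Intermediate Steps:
M(t) = -3 (M(t) = -3 + (t - t) = -3 + 0 = -3)
(M(-271) - 138913) - 89053 = (-3 - 138913) - 89053 = -138916 - 89053 = -227969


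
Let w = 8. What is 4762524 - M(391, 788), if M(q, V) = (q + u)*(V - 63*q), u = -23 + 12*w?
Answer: 15826604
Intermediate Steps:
u = 73 (u = -23 + 12*8 = -23 + 96 = 73)
M(q, V) = (73 + q)*(V - 63*q) (M(q, V) = (q + 73)*(V - 63*q) = (73 + q)*(V - 63*q))
4762524 - M(391, 788) = 4762524 - (-4599*391 - 63*391**2 + 73*788 + 788*391) = 4762524 - (-1798209 - 63*152881 + 57524 + 308108) = 4762524 - (-1798209 - 9631503 + 57524 + 308108) = 4762524 - 1*(-11064080) = 4762524 + 11064080 = 15826604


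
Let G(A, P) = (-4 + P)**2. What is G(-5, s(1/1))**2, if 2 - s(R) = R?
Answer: 81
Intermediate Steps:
s(R) = 2 - R
G(-5, s(1/1))**2 = ((-4 + (2 - 1/1))**2)**2 = ((-4 + (2 - 1))**2)**2 = ((-4 + 1)**2)**2 = ((-3)**2)**2 = 9**2 = 81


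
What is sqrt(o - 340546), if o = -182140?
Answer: I*sqrt(522686) ≈ 722.97*I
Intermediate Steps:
sqrt(o - 340546) = sqrt(-182140 - 340546) = sqrt(-522686) = I*sqrt(522686)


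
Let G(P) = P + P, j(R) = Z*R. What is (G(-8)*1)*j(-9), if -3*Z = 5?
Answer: -240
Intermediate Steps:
Z = -5/3 (Z = -⅓*5 = -5/3 ≈ -1.6667)
j(R) = -5*R/3
G(P) = 2*P
(G(-8)*1)*j(-9) = ((2*(-8))*1)*(-5/3*(-9)) = -16*1*15 = -16*15 = -240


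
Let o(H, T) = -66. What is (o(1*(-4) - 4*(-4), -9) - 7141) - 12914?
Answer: -20121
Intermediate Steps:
(o(1*(-4) - 4*(-4), -9) - 7141) - 12914 = (-66 - 7141) - 12914 = -7207 - 12914 = -20121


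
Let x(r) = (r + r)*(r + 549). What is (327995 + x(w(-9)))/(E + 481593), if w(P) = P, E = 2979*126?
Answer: 318275/856947 ≈ 0.37141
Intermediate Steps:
E = 375354
x(r) = 2*r*(549 + r) (x(r) = (2*r)*(549 + r) = 2*r*(549 + r))
(327995 + x(w(-9)))/(E + 481593) = (327995 + 2*(-9)*(549 - 9))/(375354 + 481593) = (327995 + 2*(-9)*540)/856947 = (327995 - 9720)*(1/856947) = 318275*(1/856947) = 318275/856947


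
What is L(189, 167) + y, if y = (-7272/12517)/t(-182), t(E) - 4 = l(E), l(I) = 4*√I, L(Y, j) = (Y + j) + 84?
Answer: 335955674/763537 + 606*I*√182/763537 ≈ 440.0 + 0.010707*I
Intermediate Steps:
L(Y, j) = 84 + Y + j
t(E) = 4 + 4*√E
y = -7272/(12517*(4 + 4*I*√182)) (y = (-7272/12517)/(4 + 4*√(-182)) = (-7272*1/12517)/(4 + 4*(I*√182)) = -7272/(12517*(4 + 4*I*√182)) ≈ -0.00079367 + 0.010707*I)
L(189, 167) + y = (84 + 189 + 167) + (-606/763537 + 606*I*√182/763537) = 440 + (-606/763537 + 606*I*√182/763537) = 335955674/763537 + 606*I*√182/763537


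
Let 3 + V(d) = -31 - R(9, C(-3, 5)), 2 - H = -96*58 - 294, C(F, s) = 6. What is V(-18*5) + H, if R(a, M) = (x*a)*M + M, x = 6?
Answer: 5500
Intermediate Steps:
H = 5864 (H = 2 - (-96*58 - 294) = 2 - (-5568 - 294) = 2 - 1*(-5862) = 2 + 5862 = 5864)
R(a, M) = M + 6*M*a (R(a, M) = (6*a)*M + M = 6*M*a + M = M + 6*M*a)
V(d) = -364 (V(d) = -3 + (-31 - 6*(1 + 6*9)) = -3 + (-31 - 6*(1 + 54)) = -3 + (-31 - 6*55) = -3 + (-31 - 1*330) = -3 + (-31 - 330) = -3 - 361 = -364)
V(-18*5) + H = -364 + 5864 = 5500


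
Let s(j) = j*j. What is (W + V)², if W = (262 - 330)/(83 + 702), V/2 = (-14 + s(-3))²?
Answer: 1535229124/616225 ≈ 2491.3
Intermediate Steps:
s(j) = j²
V = 50 (V = 2*(-14 + (-3)²)² = 2*(-14 + 9)² = 2*(-5)² = 2*25 = 50)
W = -68/785 ≈ -0.086624
(W + V)² = (-68/785 + 50)² = (39182/785)² = 1535229124/616225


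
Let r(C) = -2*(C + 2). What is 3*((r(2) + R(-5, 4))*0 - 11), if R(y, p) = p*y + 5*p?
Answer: -33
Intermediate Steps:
r(C) = -4 - 2*C (r(C) = -2*(2 + C) = -4 - 2*C)
R(y, p) = 5*p + p*y
3*((r(2) + R(-5, 4))*0 - 11) = 3*(((-4 - 2*2) + 4*(5 - 5))*0 - 11) = 3*(((-4 - 4) + 4*0)*0 - 11) = 3*((-8 + 0)*0 - 11) = 3*(-8*0 - 11) = 3*(0 - 11) = 3*(-11) = -33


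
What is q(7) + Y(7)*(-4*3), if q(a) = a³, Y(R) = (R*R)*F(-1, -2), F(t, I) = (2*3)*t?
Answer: 3871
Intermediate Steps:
F(t, I) = 6*t
Y(R) = -6*R² (Y(R) = (R*R)*(6*(-1)) = R²*(-6) = -6*R²)
q(7) + Y(7)*(-4*3) = 7³ + (-6*7²)*(-4*3) = 343 - 6*49*(-12) = 343 - 294*(-12) = 343 + 3528 = 3871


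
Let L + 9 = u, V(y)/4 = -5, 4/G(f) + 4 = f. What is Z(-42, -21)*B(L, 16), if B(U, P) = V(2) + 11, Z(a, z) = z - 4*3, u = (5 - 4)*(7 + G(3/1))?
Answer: 297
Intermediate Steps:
G(f) = 4/(-4 + f)
V(y) = -20 (V(y) = 4*(-5) = -20)
u = 3 (u = (5 - 4)*(7 + 4/(-4 + 3/1)) = 1*(7 + 4/(-4 + 3*1)) = 1*(7 + 4/(-4 + 3)) = 1*(7 + 4/(-1)) = 1*(7 + 4*(-1)) = 1*(7 - 4) = 1*3 = 3)
L = -6 (L = -9 + 3 = -6)
Z(a, z) = -12 + z (Z(a, z) = z - 12 = -12 + z)
B(U, P) = -9 (B(U, P) = -20 + 11 = -9)
Z(-42, -21)*B(L, 16) = (-12 - 21)*(-9) = -33*(-9) = 297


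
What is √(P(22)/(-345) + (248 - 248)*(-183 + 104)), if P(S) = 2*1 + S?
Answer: 2*I*√230/115 ≈ 0.26375*I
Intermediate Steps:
P(S) = 2 + S
√(P(22)/(-345) + (248 - 248)*(-183 + 104)) = √((2 + 22)/(-345) + (248 - 248)*(-183 + 104)) = √(24*(-1/345) + 0*(-79)) = √(-8/115 + 0) = √(-8/115) = 2*I*√230/115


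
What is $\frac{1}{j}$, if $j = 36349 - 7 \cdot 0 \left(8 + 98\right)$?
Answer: $\frac{1}{36349} \approx 2.7511 \cdot 10^{-5}$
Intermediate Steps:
$j = 36349$ ($j = 36349 - 0 \cdot 106 = 36349 - 0 = 36349 + 0 = 36349$)
$\frac{1}{j} = \frac{1}{36349}$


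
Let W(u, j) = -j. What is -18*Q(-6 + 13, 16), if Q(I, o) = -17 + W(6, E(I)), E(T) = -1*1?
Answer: 288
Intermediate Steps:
E(T) = -1
Q(I, o) = -16 (Q(I, o) = -17 - 1*(-1) = -17 + 1 = -16)
-18*Q(-6 + 13, 16) = -18*(-16) = 288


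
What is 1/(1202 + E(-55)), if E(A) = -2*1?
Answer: 1/1200 ≈ 0.00083333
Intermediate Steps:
E(A) = -2
1/(1202 + E(-55)) = 1/(1202 - 2) = 1/1200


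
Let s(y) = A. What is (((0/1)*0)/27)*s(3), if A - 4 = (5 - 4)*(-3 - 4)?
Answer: 0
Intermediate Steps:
A = -3 (A = 4 + (5 - 4)*(-3 - 4) = 4 + 1*(-7) = 4 - 7 = -3)
s(y) = -3
(((0/1)*0)/27)*s(3) = (((0/1)*0)/27)*(-3) = (((0*1)*0)/27)*(-3) = ((0*0)/27)*(-3) = ((1/27)*0)*(-3) = 0*(-3) = 0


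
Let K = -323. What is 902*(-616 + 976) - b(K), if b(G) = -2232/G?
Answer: 104882328/323 ≈ 3.2471e+5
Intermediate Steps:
902*(-616 + 976) - b(K) = 902*(-616 + 976) - (-2232)/(-323) = 902*360 - (-2232)*(-1)/323 = 324720 - 1*2232/323 = 324720 - 2232/323 = 104882328/323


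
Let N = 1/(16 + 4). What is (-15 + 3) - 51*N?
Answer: -291/20 ≈ -14.550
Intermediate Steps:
N = 1/20 ≈ 0.050000
(-15 + 3) - 51*N = (-15 + 3) - 51*1/20 = -12 - 51/20 = -291/20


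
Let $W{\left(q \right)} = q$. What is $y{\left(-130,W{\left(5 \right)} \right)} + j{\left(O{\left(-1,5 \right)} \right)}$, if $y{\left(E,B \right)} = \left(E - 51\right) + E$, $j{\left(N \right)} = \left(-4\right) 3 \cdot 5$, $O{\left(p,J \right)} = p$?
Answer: $-371$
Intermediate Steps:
$j{\left(N \right)} = -60$ ($j{\left(N \right)} = \left(-12\right) 5 = -60$)
$y{\left(E,B \right)} = -51 + 2 E$ ($y{\left(E,B \right)} = \left(-51 + E\right) + E = -51 + 2 E$)
$y{\left(-130,W{\left(5 \right)} \right)} + j{\left(O{\left(-1,5 \right)} \right)} = \left(-51 + 2 \left(-130\right)\right) - 60 = \left(-51 - 260\right) - 60 = -311 - 60 = -371$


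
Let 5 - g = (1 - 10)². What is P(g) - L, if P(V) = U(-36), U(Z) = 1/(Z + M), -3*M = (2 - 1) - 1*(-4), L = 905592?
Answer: -102331899/113 ≈ -9.0559e+5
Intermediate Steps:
g = -76 (g = 5 - (1 - 10)² = 5 - 1*(-9)² = 5 - 1*81 = 5 - 81 = -76)
M = -5/3 (M = -((2 - 1) - 1*(-4))/3 = -(1 + 4)/3 = -⅓*5 = -5/3 ≈ -1.6667)
U(Z) = 1/(-5/3 + Z) (U(Z) = 1/(Z - 5/3) = 1/(-5/3 + Z))
P(V) = -3/113 (P(V) = 3/(-5 + 3*(-36)) = 3/(-5 - 108) = 3/(-113) = 3*(-1/113) = -3/113)
P(g) - L = -3/113 - 1*905592 = -3/113 - 905592 = -102331899/113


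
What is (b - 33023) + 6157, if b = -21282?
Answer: -48148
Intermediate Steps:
(b - 33023) + 6157 = (-21282 - 33023) + 6157 = -54305 + 6157 = -48148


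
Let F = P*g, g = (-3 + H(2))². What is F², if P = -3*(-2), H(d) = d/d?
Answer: 576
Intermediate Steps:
H(d) = 1
P = 6
g = 4 (g = (-3 + 1)² = (-2)² = 4)
F = 24 (F = 6*4 = 24)
F² = 24² = 576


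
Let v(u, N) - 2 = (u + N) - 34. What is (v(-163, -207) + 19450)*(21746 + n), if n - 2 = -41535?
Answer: -376902776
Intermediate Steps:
v(u, N) = -32 + N + u (v(u, N) = 2 + ((u + N) - 34) = 2 + ((N + u) - 34) = 2 + (-34 + N + u) = -32 + N + u)
n = -41533 (n = 2 - 41535 = -41533)
(v(-163, -207) + 19450)*(21746 + n) = ((-32 - 207 - 163) + 19450)*(21746 - 41533) = (-402 + 19450)*(-19787) = 19048*(-19787) = -376902776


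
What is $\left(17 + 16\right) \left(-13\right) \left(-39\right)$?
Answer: $16731$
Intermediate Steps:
$\left(17 + 16\right) \left(-13\right) \left(-39\right) = 33 \left(-13\right) \left(-39\right) = \left(-429\right) \left(-39\right) = 16731$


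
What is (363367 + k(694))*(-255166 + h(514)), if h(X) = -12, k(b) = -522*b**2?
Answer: 64062596386250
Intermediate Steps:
(363367 + k(694))*(-255166 + h(514)) = (363367 - 522*694**2)*(-255166 - 12) = (363367 - 522*481636)*(-255178) = (363367 - 251413992)*(-255178) = -251050625*(-255178) = 64062596386250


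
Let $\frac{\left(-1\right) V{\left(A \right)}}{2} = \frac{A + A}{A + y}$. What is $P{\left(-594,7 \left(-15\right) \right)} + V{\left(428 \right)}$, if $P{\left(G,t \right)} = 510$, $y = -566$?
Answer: $\frac{36046}{69} \approx 522.41$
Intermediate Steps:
$V{\left(A \right)} = - \frac{4 A}{-566 + A}$ ($V{\left(A \right)} = - 2 \frac{A + A}{A - 566} = - 2 \frac{2 A}{-566 + A} = - \frac{4 A}{-566 + A}$)
$P{\left(-594,7 \left(-15\right) \right)} + V{\left(428 \right)} = 510 - \frac{1712}{-566 + 428} = 510 - \frac{1712}{-138} = 510 - 1712 \left(- \frac{1}{138}\right) = 510 + \frac{856}{69} = \frac{36046}{69}$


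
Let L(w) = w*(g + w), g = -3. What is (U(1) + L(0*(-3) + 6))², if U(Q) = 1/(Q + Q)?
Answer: 1369/4 ≈ 342.25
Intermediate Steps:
U(Q) = 1/(2*Q)
L(w) = w*(-3 + w)
(U(1) + L(0*(-3) + 6))² = ((½)/1 + (0*(-3) + 6)*(-3 + (0*(-3) + 6)))² = ((½)*1 + (0 + 6)*(-3 + (0 + 6)))² = (½ + 6*(-3 + 6))² = (½ + 6*3)² = (½ + 18)² = (37/2)² = 1369/4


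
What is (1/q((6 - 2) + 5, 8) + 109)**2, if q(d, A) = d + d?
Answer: 3853369/324 ≈ 11893.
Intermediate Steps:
q(d, A) = 2*d
(1/q((6 - 2) + 5, 8) + 109)**2 = (1/(2*((6 - 2) + 5)) + 109)**2 = (1/(2*(4 + 5)) + 109)**2 = (1/(2*9) + 109)**2 = (1/18 + 109)**2 = (1963/18)**2 = 3853369/324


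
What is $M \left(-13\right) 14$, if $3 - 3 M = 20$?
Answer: $\frac{3094}{3} \approx 1031.3$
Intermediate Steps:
$M = - \frac{17}{3}$ ($M = 1 - \frac{20}{3} = - \frac{17}{3} \approx -5.6667$)
$M \left(-13\right) 14 = \left(- \frac{17}{3}\right) \left(-13\right) 14 = \frac{221}{3} \cdot 14 = \frac{3094}{3}$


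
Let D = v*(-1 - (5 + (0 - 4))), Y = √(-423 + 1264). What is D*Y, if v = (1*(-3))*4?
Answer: 696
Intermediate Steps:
v = -12 (v = -3*4 = -12)
Y = 29 (Y = √841 = 29)
D = 24 (D = -12*(-1 - (5 + (0 - 4))) = -12*(-1 - (5 - 4)) = -12*(-1 - 1*1) = -12*(-1 - 1) = -12*(-2) = 24)
D*Y = 24*29 = 696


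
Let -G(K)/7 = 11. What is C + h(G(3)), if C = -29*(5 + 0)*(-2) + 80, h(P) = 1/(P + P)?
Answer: 56979/154 ≈ 369.99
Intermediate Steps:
G(K) = -77 (G(K) = -7*11 = -77)
h(P) = 1/(2*P)
C = 370 (C = -145*(-2) + 80 = -29*(-10) + 80 = 290 + 80 = 370)
C + h(G(3)) = 370 + (½)/(-77) = 370 + (½)*(-1/77) = 370 - 1/154 = 56979/154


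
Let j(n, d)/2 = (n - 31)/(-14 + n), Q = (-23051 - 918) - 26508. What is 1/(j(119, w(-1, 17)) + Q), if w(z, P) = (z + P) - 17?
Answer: -105/5299909 ≈ -1.9812e-5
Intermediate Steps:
w(z, P) = -17 + P + z (w(z, P) = (P + z) - 17 = -17 + P + z)
Q = -50477 (Q = -23969 - 26508 = -50477)
j(n, d) = 2*(-31 + n)/(-14 + n) (j(n, d) = 2*((n - 31)/(-14 + n)) = 2*((-31 + n)/(-14 + n)) = 2*(-31 + n)/(-14 + n))
1/(j(119, w(-1, 17)) + Q) = 1/(2*(-31 + 119)/(-14 + 119) - 50477) = 1/(2*88/105 - 50477) = 1/(2*(1/105)*88 - 50477) = 1/(176/105 - 50477) = 1/(-5299909/105) = -105/5299909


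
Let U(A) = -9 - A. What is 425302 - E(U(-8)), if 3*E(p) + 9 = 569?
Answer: 1275346/3 ≈ 4.2512e+5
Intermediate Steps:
E(p) = 560/3 (E(p) = -3 + (1/3)*569 = -3 + 569/3 = 560/3)
425302 - E(U(-8)) = 425302 - 1*560/3 = 425302 - 560/3 = 1275346/3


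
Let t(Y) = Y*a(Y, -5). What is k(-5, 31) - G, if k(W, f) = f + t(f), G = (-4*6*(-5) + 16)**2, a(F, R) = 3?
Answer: -18372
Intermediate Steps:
t(Y) = 3*Y (t(Y) = Y*3 = 3*Y)
G = 18496 (G = (-24*(-5) + 16)**2 = (120 + 16)**2 = 136**2 = 18496)
k(W, f) = 4*f (k(W, f) = f + 3*f = 4*f)
k(-5, 31) - G = 4*31 - 1*18496 = 124 - 18496 = -18372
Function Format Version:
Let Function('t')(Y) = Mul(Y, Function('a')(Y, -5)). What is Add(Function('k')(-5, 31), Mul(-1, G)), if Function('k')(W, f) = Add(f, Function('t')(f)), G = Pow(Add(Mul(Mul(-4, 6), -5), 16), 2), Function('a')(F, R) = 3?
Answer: -18372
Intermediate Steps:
Function('t')(Y) = Mul(3, Y) (Function('t')(Y) = Mul(Y, 3) = Mul(3, Y))
G = 18496 (G = Pow(Add(Mul(-24, -5), 16), 2) = Pow(Add(120, 16), 2) = Pow(136, 2) = 18496)
Function('k')(W, f) = Mul(4, f) (Function('k')(W, f) = Add(f, Mul(3, f)) = Mul(4, f))
Add(Function('k')(-5, 31), Mul(-1, G)) = Add(Mul(4, 31), Mul(-1, 18496)) = Add(124, -18496) = -18372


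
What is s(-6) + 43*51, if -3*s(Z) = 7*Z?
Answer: 2207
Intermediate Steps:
s(Z) = -7*Z/3
s(-6) + 43*51 = -7/3*(-6) + 43*51 = 14 + 2193 = 2207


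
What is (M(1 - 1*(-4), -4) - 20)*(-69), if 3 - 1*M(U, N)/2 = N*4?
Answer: -1242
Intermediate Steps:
M(U, N) = 6 - 8*N (M(U, N) = 6 - 2*N*4 = 6 - 8*N)
(M(1 - 1*(-4), -4) - 20)*(-69) = ((6 - 8*(-4)) - 20)*(-69) = ((6 + 32) - 20)*(-69) = (38 - 20)*(-69) = 18*(-69) = -1242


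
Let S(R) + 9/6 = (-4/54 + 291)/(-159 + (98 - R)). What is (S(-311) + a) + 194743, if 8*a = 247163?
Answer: 1218445409/5400 ≈ 2.2564e+5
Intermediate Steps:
S(R) = -3/2 + 7855/(27*(-61 - R)) (S(R) = -3/2 + (-4/54 + 291)/(-159 + (98 - R)) = -3/2 + (-4*1/54 + 291)/(-61 - R) = -3/2 + (-2/27 + 291)/(-61 - R) = -3/2 + 7855/(27*(-61 - R)))
a = 247163/8 (a = (⅛)*247163 = 247163/8 ≈ 30895.)
(S(-311) + a) + 194743 = ((-20651 - 81*(-311))/(54*(61 - 311)) + 247163/8) + 194743 = ((1/54)*(-20651 + 25191)/(-250) + 247163/8) + 194743 = ((1/54)*(-1/250)*4540 + 247163/8) + 194743 = (-227/675 + 247163/8) + 194743 = 166833209/5400 + 194743 = 1218445409/5400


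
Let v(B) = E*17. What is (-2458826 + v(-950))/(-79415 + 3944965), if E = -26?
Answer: -1229634/1932775 ≈ -0.63620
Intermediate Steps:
v(B) = -442 (v(B) = -26*17 = -442)
(-2458826 + v(-950))/(-79415 + 3944965) = (-2458826 - 442)/(-79415 + 3944965) = -2459268/3865550 = -2459268*1/3865550 = -1229634/1932775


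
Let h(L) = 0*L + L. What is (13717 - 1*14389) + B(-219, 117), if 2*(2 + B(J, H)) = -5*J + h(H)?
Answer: -68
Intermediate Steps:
h(L) = L (h(L) = 0 + L = L)
B(J, H) = -2 + H/2 - 5*J/2 (B(J, H) = -2 + (-5*J + H)/2 = -2 + (H - 5*J)/2 = -2 + (H/2 - 5*J/2) = -2 + H/2 - 5*J/2)
(13717 - 1*14389) + B(-219, 117) = (13717 - 1*14389) + (-2 + (1/2)*117 - 5/2*(-219)) = (13717 - 14389) + (-2 + 117/2 + 1095/2) = -672 + 604 = -68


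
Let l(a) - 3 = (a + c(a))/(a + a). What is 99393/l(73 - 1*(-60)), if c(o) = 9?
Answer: 13219269/470 ≈ 28126.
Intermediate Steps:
l(a) = 3 + (9 + a)/(2*a) (l(a) = 3 + (a + 9)/(a + a) = 3 + (9 + a)/((2*a)) = 3 + (9 + a)*(1/(2*a)) = 3 + (9 + a)/(2*a))
99393/l(73 - 1*(-60)) = 99393/(((9 + 7*(73 - 1*(-60)))/(2*(73 - 1*(-60))))) = 99393/(((9 + 7*(73 + 60))/(2*(73 + 60)))) = 99393/(((1/2)*(9 + 7*133)/133)) = 99393/(((1/2)*(1/133)*(9 + 931))) = 99393/(((1/2)*(1/133)*940)) = 99393/(470/133) = 99393*(133/470) = 13219269/470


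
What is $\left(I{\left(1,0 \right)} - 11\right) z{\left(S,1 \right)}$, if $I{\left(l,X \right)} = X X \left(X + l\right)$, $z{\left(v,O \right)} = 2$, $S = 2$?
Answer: $-22$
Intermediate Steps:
$I{\left(l,X \right)} = X^{2} \left(X + l\right)$
$\left(I{\left(1,0 \right)} - 11\right) z{\left(S,1 \right)} = \left(0^{2} \left(0 + 1\right) - 11\right) 2 = \left(0 \cdot 1 - 11\right) 2 = \left(0 - 11\right) 2 = \left(-11\right) 2 = -22$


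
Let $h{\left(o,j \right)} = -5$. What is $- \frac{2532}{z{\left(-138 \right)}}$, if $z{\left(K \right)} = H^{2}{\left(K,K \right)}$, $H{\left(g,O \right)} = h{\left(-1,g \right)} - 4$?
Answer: $- \frac{844}{27} \approx -31.259$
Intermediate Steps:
$H{\left(g,O \right)} = -9$ ($H{\left(g,O \right)} = -5 - 4 = -9$)
$z{\left(K \right)} = 81$ ($z{\left(K \right)} = \left(-9\right)^{2} = 81$)
$- \frac{2532}{z{\left(-138 \right)}} = - \frac{2532}{81} = \left(-2532\right) \frac{1}{81} = - \frac{844}{27}$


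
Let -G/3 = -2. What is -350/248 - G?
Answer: -919/124 ≈ -7.4113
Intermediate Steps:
G = 6 (G = -3*(-2) = 6)
-350/248 - G = -350/248 - 1*6 = -350*1/248 - 6 = -175/124 - 6 = -919/124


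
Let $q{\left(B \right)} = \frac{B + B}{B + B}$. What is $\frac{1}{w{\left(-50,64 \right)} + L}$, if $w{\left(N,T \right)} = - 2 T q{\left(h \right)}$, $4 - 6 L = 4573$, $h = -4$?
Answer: $- \frac{2}{1779} \approx -0.0011242$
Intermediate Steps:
$L = - \frac{1523}{2}$ ($L = \frac{2}{3} - \frac{4573}{6} = - \frac{1523}{2} \approx -761.5$)
$q{\left(B \right)} = 1$ ($q{\left(B \right)} = \frac{2 B}{2 B} = 2 B \frac{1}{2 B} = 1$)
$w{\left(N,T \right)} = - 2 T$ ($w{\left(N,T \right)} = - 2 T 1 = - 2 T$)
$\frac{1}{w{\left(-50,64 \right)} + L} = \frac{1}{\left(-2\right) 64 - \frac{1523}{2}} = \frac{1}{-128 - \frac{1523}{2}} = \frac{1}{- \frac{1779}{2}} = - \frac{2}{1779}$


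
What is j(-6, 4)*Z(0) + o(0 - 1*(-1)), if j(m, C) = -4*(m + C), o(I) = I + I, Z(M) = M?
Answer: 2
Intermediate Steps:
o(I) = 2*I
j(m, C) = -4*C - 4*m (j(m, C) = -4*(C + m) = -4*C - 4*m)
j(-6, 4)*Z(0) + o(0 - 1*(-1)) = (-4*4 - 4*(-6))*0 + 2*(0 - 1*(-1)) = (-16 + 24)*0 + 2*(0 + 1) = 8*0 + 2*1 = 0 + 2 = 2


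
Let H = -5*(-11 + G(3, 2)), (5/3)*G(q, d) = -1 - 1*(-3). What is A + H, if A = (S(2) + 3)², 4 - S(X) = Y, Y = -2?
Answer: 130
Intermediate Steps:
G(q, d) = 6/5 (G(q, d) = 3*(-1 - 1*(-3))/5 = 3*(-1 + 3)/5 = (⅗)*2 = 6/5)
S(X) = 6 (S(X) = 4 - 1*(-2) = 4 + 2 = 6)
H = 49 (H = -5*(-11 + 6/5) = -5*(-49/5) = 49)
A = 81 (A = (6 + 3)² = 9² = 81)
A + H = 81 + 49 = 130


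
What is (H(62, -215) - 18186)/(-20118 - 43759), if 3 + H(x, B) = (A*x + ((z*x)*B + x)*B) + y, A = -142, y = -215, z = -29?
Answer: 83153088/63877 ≈ 1301.8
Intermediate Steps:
H(x, B) = -218 - 142*x + B*(x - 29*B*x) (H(x, B) = -3 + ((-142*x + ((-29*x)*B + x)*B) - 215) = -3 + ((-142*x + (-29*B*x + x)*B) - 215) = -3 + ((-142*x + (x - 29*B*x)*B) - 215) = -3 + ((-142*x + B*(x - 29*B*x)) - 215) = -3 + (-215 - 142*x + B*(x - 29*B*x)) = -218 - 142*x + B*(x - 29*B*x))
(H(62, -215) - 18186)/(-20118 - 43759) = ((-218 - 142*62 - 215*62 - 29*62*(-215)²) - 18186)/(-20118 - 43759) = ((-218 - 8804 - 13330 - 29*62*46225) - 18186)/(-63877) = ((-218 - 8804 - 13330 - 83112550) - 18186)*(-1/63877) = (-83134902 - 18186)*(-1/63877) = -83153088*(-1/63877) = 83153088/63877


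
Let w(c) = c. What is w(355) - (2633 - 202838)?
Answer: 200560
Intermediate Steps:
w(355) - (2633 - 202838) = 355 - (2633 - 202838) = 355 - 1*(-200205) = 355 + 200205 = 200560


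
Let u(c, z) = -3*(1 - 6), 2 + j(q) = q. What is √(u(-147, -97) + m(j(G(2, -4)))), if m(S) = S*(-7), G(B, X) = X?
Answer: √57 ≈ 7.5498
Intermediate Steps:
j(q) = -2 + q
m(S) = -7*S
u(c, z) = 15 (u(c, z) = -3*(-5) = 15)
√(u(-147, -97) + m(j(G(2, -4)))) = √(15 - 7*(-2 - 4)) = √(15 - 7*(-6)) = √(15 + 42) = √57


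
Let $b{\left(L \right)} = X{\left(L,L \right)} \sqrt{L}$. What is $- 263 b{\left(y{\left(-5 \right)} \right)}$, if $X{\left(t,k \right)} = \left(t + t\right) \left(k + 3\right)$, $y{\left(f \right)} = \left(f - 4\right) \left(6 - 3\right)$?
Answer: $- 1022544 i \sqrt{3} \approx - 1.7711 \cdot 10^{6} i$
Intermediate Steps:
$y{\left(f \right)} = -12 + 3 f$ ($y{\left(f \right)} = \left(-4 + f\right) 3 = -12 + 3 f$)
$X{\left(t,k \right)} = 2 t \left(3 + k\right)$
$b{\left(L \right)} = 2 L^{\frac{3}{2}} \left(3 + L\right)$ ($b{\left(L \right)} = 2 L \left(3 + L\right) \sqrt{L} = 2 L^{\frac{3}{2}} \left(3 + L\right)$)
$- 263 b{\left(y{\left(-5 \right)} \right)} = - 263 \cdot 2 \left(-12 + 3 \left(-5\right)\right)^{\frac{3}{2}} \left(3 + \left(-12 + 3 \left(-5\right)\right)\right) = - 263 \cdot 2 \left(-12 - 15\right)^{\frac{3}{2}} \left(3 - 27\right) = - 263 \cdot 2 \left(-27\right)^{\frac{3}{2}} \left(3 - 27\right) = - 263 \cdot 2 \left(- 81 i \sqrt{3}\right) \left(-24\right) = - 263 \cdot 3888 i \sqrt{3} = - 1022544 i \sqrt{3}$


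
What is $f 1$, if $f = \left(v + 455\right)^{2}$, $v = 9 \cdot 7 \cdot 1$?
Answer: $268324$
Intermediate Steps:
$v = 63$ ($v = 63 \cdot 1 = 63$)
$f = 268324$ ($f = \left(63 + 455\right)^{2} = 518^{2} = 268324$)
$f 1 = 268324 \cdot 1 = 268324$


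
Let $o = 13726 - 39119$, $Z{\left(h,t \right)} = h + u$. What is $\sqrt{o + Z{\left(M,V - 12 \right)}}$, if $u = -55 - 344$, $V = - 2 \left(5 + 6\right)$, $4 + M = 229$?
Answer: $i \sqrt{25567} \approx 159.9 i$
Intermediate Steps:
$M = 225$ ($M = -4 + 229 = 225$)
$V = -22$ ($V = \left(-2\right) 11 = -22$)
$u = -399$ ($u = -55 - 344 = -399$)
$Z{\left(h,t \right)} = -399 + h$ ($Z{\left(h,t \right)} = h - 399 = -399 + h$)
$o = -25393$ ($o = 13726 - 39119 = -25393$)
$\sqrt{o + Z{\left(M,V - 12 \right)}} = \sqrt{-25393 + \left(-399 + 225\right)} = \sqrt{-25393 - 174} = \sqrt{-25567} = i \sqrt{25567}$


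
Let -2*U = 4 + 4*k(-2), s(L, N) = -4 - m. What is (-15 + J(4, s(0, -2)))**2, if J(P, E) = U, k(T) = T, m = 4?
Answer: 169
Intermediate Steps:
s(L, N) = -8 (s(L, N) = -4 - 1*4 = -4 - 4 = -8)
U = 2 (U = -(4 + 4*(-2))/2 = -(4 - 8)/2 = -1/2*(-4) = 2)
J(P, E) = 2
(-15 + J(4, s(0, -2)))**2 = (-15 + 2)**2 = (-13)**2 = 169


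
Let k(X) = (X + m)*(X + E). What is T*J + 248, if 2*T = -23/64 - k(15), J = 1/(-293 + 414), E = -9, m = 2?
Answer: 3834473/15488 ≈ 247.58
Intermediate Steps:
k(X) = (-9 + X)*(2 + X) (k(X) = (X + 2)*(X - 9) = (2 + X)*(-9 + X) = (-9 + X)*(2 + X))
J = 1/121 ≈ 0.0082645
T = -6551/128 (T = (-23/64 - (-18 + 15² - 7*15))/2 = (-23*1/64 - (-18 + 225 - 105))/2 = (-23/64 - 1*102)/2 = (-23/64 - 102)/2 = (½)*(-6551/64) = -6551/128 ≈ -51.180)
T*J + 248 = -6551/128*1/121 + 248 = -6551/15488 + 248 = 3834473/15488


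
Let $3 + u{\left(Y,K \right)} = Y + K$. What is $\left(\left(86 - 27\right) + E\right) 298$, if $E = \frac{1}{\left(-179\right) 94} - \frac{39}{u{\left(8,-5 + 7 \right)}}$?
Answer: $\frac{937644633}{58891} \approx 15922.0$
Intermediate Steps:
$u{\left(Y,K \right)} = -3 + K + Y$ ($u{\left(Y,K \right)} = -3 + \left(Y + K\right) = -3 + \left(K + Y\right) = -3 + K + Y$)
$E = - \frac{656221}{117782}$ ($E = \frac{1}{\left(-179\right) 94} - \frac{39}{-3 + \left(-5 + 7\right) + 8} = \left(- \frac{1}{179}\right) \frac{1}{94} - \frac{39}{-3 + 2 + 8} = - \frac{1}{16826} - \frac{39}{7} = - \frac{656221}{117782} \approx -5.5715$)
$\left(\left(86 - 27\right) + E\right) 298 = \left(\left(86 - 27\right) - \frac{656221}{117782}\right) 298 = \left(59 - \frac{656221}{117782}\right) 298 = \frac{6292917}{117782} \cdot 298 = \frac{937644633}{58891}$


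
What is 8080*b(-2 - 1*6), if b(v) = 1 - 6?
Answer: -40400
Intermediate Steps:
b(v) = -5
8080*b(-2 - 1*6) = 8080*(-5) = -40400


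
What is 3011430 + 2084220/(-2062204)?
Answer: 1552545226875/515551 ≈ 3.0114e+6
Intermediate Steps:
3011430 + 2084220/(-2062204) = 3011430 + 2084220*(-1/2062204) = 3011430 - 521055/515551 = 1552545226875/515551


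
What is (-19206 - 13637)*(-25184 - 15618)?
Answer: 1340060086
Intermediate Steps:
(-19206 - 13637)*(-25184 - 15618) = -32843*(-40802) = 1340060086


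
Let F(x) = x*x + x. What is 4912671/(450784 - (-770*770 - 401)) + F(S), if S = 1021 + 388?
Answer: 2074278141321/1044085 ≈ 1.9867e+6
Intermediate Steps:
S = 1409
F(x) = x + x² (F(x) = x² + x = x + x²)
4912671/(450784 - (-770*770 - 401)) + F(S) = 4912671/(450784 - (-770*770 - 401)) + 1409*(1 + 1409) = 4912671/(450784 - (-592900 - 401)) + 1409*1410 = 4912671/(450784 - 1*(-593301)) + 1986690 = 4912671/(450784 + 593301) + 1986690 = 4912671/1044085 + 1986690 = 2074278141321/1044085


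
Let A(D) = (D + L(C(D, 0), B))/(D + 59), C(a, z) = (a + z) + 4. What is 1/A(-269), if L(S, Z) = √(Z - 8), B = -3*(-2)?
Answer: 18830/24121 + 70*I*√2/24121 ≈ 0.78065 + 0.0041041*I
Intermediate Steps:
B = 6
C(a, z) = 4 + a + z
L(S, Z) = √(-8 + Z)
A(D) = (D + I*√2)/(59 + D) (A(D) = (D + √(-8 + 6))/(D + 59) = (D + √(-2))/(59 + D) = (D + I*√2)/(59 + D))
1/A(-269) = 1/((-269 + I*√2)/(59 - 269)) = 1/((-269 + I*√2)/(-210)) = 1/(-(-269 + I*√2)/210) = 1/(269/210 - I*√2/210)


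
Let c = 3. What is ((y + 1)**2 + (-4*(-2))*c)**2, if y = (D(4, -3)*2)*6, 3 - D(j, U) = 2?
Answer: 37249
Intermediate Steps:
D(j, U) = 1 (D(j, U) = 3 - 1*2 = 3 - 2 = 1)
y = 12 (y = (1*2)*6 = 2*6 = 12)
((y + 1)**2 + (-4*(-2))*c)**2 = ((12 + 1)**2 - 4*(-2)*3)**2 = (13**2 + 8*3)**2 = (169 + 24)**2 = 193**2 = 37249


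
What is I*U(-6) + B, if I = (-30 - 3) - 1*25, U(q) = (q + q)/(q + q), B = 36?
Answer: -22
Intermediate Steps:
U(q) = 1 (U(q) = (2*q)/((2*q)) = (2*q)*(1/(2*q)) = 1)
I = -58 (I = -33 - 25 = -58)
I*U(-6) + B = -58*1 + 36 = -58 + 36 = -22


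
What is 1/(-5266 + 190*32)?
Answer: 1/814 ≈ 0.0012285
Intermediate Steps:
1/(-5266 + 190*32) = 1/(-5266 + 6080) = 1/814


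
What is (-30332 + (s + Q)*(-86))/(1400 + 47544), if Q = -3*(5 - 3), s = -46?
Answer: -6465/12236 ≈ -0.52836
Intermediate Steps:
Q = -6 (Q = -3*2 = -6)
(-30332 + (s + Q)*(-86))/(1400 + 47544) = (-30332 + (-46 - 6)*(-86))/(1400 + 47544) = (-30332 - 52*(-86))/48944 = (-30332 + 4472)*(1/48944) = -25860*1/48944 = -6465/12236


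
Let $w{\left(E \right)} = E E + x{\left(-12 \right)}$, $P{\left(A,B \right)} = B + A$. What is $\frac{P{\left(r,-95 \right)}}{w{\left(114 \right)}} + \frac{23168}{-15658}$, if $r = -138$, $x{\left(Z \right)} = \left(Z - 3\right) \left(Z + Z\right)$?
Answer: $- \frac{156540061}{104564124} \approx -1.4971$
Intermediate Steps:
$x{\left(Z \right)} = 2 Z \left(-3 + Z\right)$ ($x{\left(Z \right)} = \left(-3 + Z\right) 2 Z = 2 Z \left(-3 + Z\right)$)
$P{\left(A,B \right)} = A + B$
$w{\left(E \right)} = 360 + E^{2}$ ($w{\left(E \right)} = E E + 2 \left(-12\right) \left(-3 - 12\right) = E^{2} + 2 \left(-12\right) \left(-15\right) = E^{2} + 360 = 360 + E^{2}$)
$\frac{P{\left(r,-95 \right)}}{w{\left(114 \right)}} + \frac{23168}{-15658} = \frac{-138 - 95}{360 + 114^{2}} + \frac{23168}{-15658} = - \frac{233}{360 + 12996} + 23168 \left(- \frac{1}{15658}\right) = - \frac{233}{13356} - \frac{11584}{7829} = - \frac{156540061}{104564124}$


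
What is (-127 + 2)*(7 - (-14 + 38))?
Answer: 2125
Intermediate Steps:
(-127 + 2)*(7 - (-14 + 38)) = -125*(7 - 1*24) = -125*(7 - 24) = -125*(-17) = 2125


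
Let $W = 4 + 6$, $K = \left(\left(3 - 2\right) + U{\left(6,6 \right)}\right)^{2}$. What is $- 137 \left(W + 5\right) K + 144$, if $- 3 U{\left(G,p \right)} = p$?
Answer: $-1911$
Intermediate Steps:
$U{\left(G,p \right)} = - \frac{p}{3}$
$K = 1$ ($K = \left(\left(3 - 2\right) - 2\right)^{2} = \left(1 - 2\right)^{2} = \left(-1\right)^{2} = 1$)
$W = 10$
$- 137 \left(W + 5\right) K + 144 = - 137 \left(10 + 5\right) 1 + 144 = - 137 \cdot 15 \cdot 1 + 144 = \left(-137\right) 15 + 144 = -2055 + 144 = -1911$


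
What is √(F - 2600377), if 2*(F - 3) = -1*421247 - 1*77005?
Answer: 10*I*√28495 ≈ 1688.0*I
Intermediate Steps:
F = -249123 (F = 3 + (-1*421247 - 1*77005)/2 = 3 + (-421247 - 77005)/2 = 3 + (½)*(-498252) = 3 - 249126 = -249123)
√(F - 2600377) = √(-249123 - 2600377) = √(-2849500) = 10*I*√28495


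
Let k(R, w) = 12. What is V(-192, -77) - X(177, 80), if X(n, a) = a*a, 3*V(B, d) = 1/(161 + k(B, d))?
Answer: -3321599/519 ≈ -6400.0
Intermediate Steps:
V(B, d) = 1/519 (V(B, d) = 1/(3*(161 + 12)) = (⅓)/173 = (⅓)*(1/173) = 1/519)
X(n, a) = a²
V(-192, -77) - X(177, 80) = 1/519 - 1*80² = 1/519 - 1*6400 = 1/519 - 6400 = -3321599/519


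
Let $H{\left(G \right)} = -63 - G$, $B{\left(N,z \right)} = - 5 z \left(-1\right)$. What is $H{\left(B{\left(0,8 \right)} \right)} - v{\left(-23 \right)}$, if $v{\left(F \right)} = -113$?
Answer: $10$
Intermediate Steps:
$B{\left(N,z \right)} = 5 z$
$H{\left(B{\left(0,8 \right)} \right)} - v{\left(-23 \right)} = \left(-63 - 5 \cdot 8\right) - -113 = \left(-63 - 40\right) + 113 = -103 + 113 = 10$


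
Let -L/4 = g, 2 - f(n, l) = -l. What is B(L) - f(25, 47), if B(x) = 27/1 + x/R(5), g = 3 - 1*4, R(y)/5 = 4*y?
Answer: -549/25 ≈ -21.960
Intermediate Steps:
R(y) = 20*y (R(y) = 5*(4*y) = 20*y)
f(n, l) = 2 + l (f(n, l) = 2 - (-1)*l = 2 + l)
g = -1 (g = 3 - 4 = -1)
L = 4 (L = -4*(-1) = 4)
B(x) = 27 + x/100 (B(x) = 27/1 + x/((20*5)) = 27*1 + x/100 = 27 + x*(1/100) = 27 + x/100)
B(L) - f(25, 47) = (27 + (1/100)*4) - (2 + 47) = (27 + 1/25) - 1*49 = 676/25 - 49 = -549/25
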